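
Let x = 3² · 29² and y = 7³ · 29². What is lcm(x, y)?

2596167

max exponent per prime: 3² · 7³ · 29² = 2596167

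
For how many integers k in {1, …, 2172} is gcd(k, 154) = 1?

846

154 = 2·7·11. Inclusion–exclusion on these primes:
2172 − ⌊2172/2⌋ − ⌊2172/7⌋ − ⌊2172/11⌋ + ⌊2172/14⌋ + ⌊2172/22⌋ + ⌊2172/77⌋ − ⌊2172/154⌋ = 846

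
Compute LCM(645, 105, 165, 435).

645 = 3 · 5 · 43; 105 = 3 · 5 · 7; 165 = 3 · 5 · 11; 435 = 3 · 5 · 29
lcm takes max exponent of each prime: 3 · 5 · 7 · 11 · 29 · 43 = 1440285

1440285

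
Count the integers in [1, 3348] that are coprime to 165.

Prime factors of 165: 3, 5, 11. Count integers ≤ 3348 divisible by none of them.
By inclusion–exclusion: 3348 − ⌊3348/3⌋ − ⌊3348/5⌋ − ⌊3348/11⌋ + ⌊3348/15⌋ + ⌊3348/33⌋ + ⌊3348/55⌋ − ⌊3348/165⌋ = 1623.

1623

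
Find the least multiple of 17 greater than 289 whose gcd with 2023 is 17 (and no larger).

306

2023 = 17·119. Any x with gcd(x, 2023) = 17 is a multiple of 17, say 17s, with s coprime to 119.
Need s > 289/17, so s ≥ 18. First s ≥ 18 with gcd(s, 119) = 1 is s = 18. Thus x = 17·18 = 306.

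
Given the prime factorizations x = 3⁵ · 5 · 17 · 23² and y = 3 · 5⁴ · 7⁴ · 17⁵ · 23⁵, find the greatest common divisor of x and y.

min exponent per shared prime: 3 · 5 · 17 · 23² = 134895

134895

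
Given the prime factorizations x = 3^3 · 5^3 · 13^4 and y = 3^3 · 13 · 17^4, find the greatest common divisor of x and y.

351

min exponent per shared prime: 3^3 · 13 = 351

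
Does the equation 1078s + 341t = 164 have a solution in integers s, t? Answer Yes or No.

No

By Bézout, 1078s + 341t = 164 has integer solutions iff gcd(1078, 341) | 164.
Euclid: 1078 = 3·341 + 55; 341 = 6·55 + 11; 55 = 5·11 + 0. gcd = 11; 164 mod 11 = 10. No.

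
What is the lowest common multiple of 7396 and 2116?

3912484

gcd first: 7396 = 3·2116 + 1048; 2116 = 2·1048 + 20; 1048 = 52·20 + 8; 20 = 2·8 + 4; 8 = 2·4 + 0 → gcd = 4
lcm = 7396·2116/gcd = 15649936/4 = 3912484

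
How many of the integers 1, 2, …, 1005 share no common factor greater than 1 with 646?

449

Prime factors of 646: 2, 17, 19. Count integers ≤ 1005 divisible by none of them.
By inclusion–exclusion: 1005 − ⌊1005/2⌋ − ⌊1005/17⌋ − ⌊1005/19⌋ + ⌊1005/34⌋ + ⌊1005/38⌋ + ⌊1005/323⌋ − ⌊1005/646⌋ = 449.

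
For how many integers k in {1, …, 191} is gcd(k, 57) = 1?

121

57 = 3·19. Inclusion–exclusion on these primes:
191 − ⌊191/3⌋ − ⌊191/19⌋ + ⌊191/57⌋ = 121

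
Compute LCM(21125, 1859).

21125 = 5³ · 13²; 1859 = 11 · 13²
max exponents: 5³ · 11 · 13² = 232375

232375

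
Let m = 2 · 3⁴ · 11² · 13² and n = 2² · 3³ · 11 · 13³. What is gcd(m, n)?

min exponent per shared prime: 2 · 3³ · 11 · 13² = 100386

100386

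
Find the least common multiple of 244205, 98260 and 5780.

16605940

244205 = 5 · 13² · 17²; 98260 = 2² · 5 · 17³; 5780 = 2² · 5 · 17²
lcm takes max exponent of each prime: 2² · 5 · 13² · 17³ = 16605940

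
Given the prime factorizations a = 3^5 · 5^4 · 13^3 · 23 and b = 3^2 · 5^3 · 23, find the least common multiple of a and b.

max exponent per prime: 3^5 · 5^4 · 13^3 · 23 = 7674395625

7674395625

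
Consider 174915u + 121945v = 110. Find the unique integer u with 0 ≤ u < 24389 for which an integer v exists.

6202

gcd(174915, 121945) = 5 (Euclid: 174915 = 1·121945 + 52970; 121945 = 2·52970 + 16005; 52970 = 3·16005 + 4955; 16005 = 3·4955 + 1140; 4955 = 4·1140 + 395; 1140 = 2·395 + 350; 395 = 1·350 + 45; 350 = 7·45 + 35; 45 = 1·35 + 10; 35 = 3·10 + 5; 10 = 2·5 + 0), and 5 | 110.
Extended Euclid: 174915·(-10804) + 121945·(15497) = 5. Scale by 22: u₀ = -237688.
General solution u = u₀ + 24389t; reducing mod 24389 gives u = 6202 (and v = -8896).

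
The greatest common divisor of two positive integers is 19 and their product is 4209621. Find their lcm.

For any two positive integers, gcd × lcm equals their product. Hence lcm = 4209621 / 19 = 221559.

221559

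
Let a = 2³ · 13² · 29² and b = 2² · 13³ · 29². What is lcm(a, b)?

max exponent per prime: 2³ · 13³ · 29² = 14781416

14781416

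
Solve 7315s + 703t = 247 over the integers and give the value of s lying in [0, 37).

gcd(7315, 703) = 19 (Euclid: 7315 = 10·703 + 285; 703 = 2·285 + 133; 285 = 2·133 + 19; 133 = 7·19 + 0), and 19 | 247.
Extended Euclid: 7315·(5) + 703·(-52) = 19. Scale by 13: s₀ = 65.
General solution s = s₀ + 37k; reducing mod 37 gives s = 28 (and t = -291).

28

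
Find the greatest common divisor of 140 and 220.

20

Euclid: 220 = 1·140 + 80; 140 = 1·80 + 60; 80 = 1·60 + 20; 60 = 3·20 + 0. Last nonzero remainder: 20.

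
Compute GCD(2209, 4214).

1

Euclid: 4214 = 1·2209 + 2005; 2209 = 1·2005 + 204; 2005 = 9·204 + 169; 204 = 1·169 + 35; 169 = 4·35 + 29; 35 = 1·29 + 6; 29 = 4·6 + 5; 6 = 1·5 + 1; 5 = 5·1 + 0. Last nonzero remainder: 1.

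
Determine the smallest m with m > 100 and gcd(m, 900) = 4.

gcd(m, 900) = 4 forces 4 | m; write m = 4s. Then gcd(4s, 4·225) = 4·gcd(s, 225), so need gcd(s, 225) = 1.
4s > 100 gives s ≥ 26. The least s ≥ 26 coprime to 225 is 26, so m = 4·26 = 104.

104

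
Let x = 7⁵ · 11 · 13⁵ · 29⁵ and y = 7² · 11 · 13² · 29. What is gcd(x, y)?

min exponent per shared prime: 7² · 11 · 13² · 29 = 2641639

2641639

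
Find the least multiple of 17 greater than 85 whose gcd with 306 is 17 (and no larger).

Multiples of 17 above 85: 17·6, 17·7, … . Need the cofactor coprime to 306/17 = 18.
Checking s = 6, 7, … the first with gcd(s, 18) = 1 is s = 7, giving 119.

119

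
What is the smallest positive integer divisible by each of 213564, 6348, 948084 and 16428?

213564 = 2² · 3 · 13 · 37²; 6348 = 2² · 3 · 23²; 948084 = 2² · 3 · 41² · 47; 16428 = 2² · 3 · 37²
lcm takes max exponent of each prime: 2² · 3 · 13 · 23² · 37² · 41² · 47 = 8925843951492

8925843951492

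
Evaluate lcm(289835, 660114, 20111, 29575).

289835 = 5 · 7³ · 13²; 660114 = 2 · 3² · 7 · 13² · 31; 20111 = 7 · 13² · 17; 29575 = 5² · 7 · 13²
lcm takes max exponent of each prime: 2 · 3² · 5² · 7³ · 13² · 17 · 31 = 13746874050

13746874050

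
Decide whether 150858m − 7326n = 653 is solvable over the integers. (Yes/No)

No

By Bézout, 150858m − 7326n = 653 has integer solutions iff gcd(150858, 7326) | 653.
Euclid: 150858 = 20·7326 + 4338; 7326 = 1·4338 + 2988; 4338 = 1·2988 + 1350; 2988 = 2·1350 + 288; 1350 = 4·288 + 198; 288 = 1·198 + 90; 198 = 2·90 + 18; 90 = 5·18 + 0. gcd = 18; 653 mod 18 = 5. No.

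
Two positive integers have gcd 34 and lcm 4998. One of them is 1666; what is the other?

u·v = gcd·lcm = 34·4998 = 169932, so v = 169932/1666 = 102.

102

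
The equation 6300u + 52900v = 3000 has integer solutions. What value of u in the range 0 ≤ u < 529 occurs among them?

202

Reduce mod 52900: 6300u ≡ 3000 (mod 52900). With g = gcd(6300, 52900) = 100 dividing 3000, divide through: 63u ≡ 30 (mod 529).
Since gcd(63, 529) = 1, u ≡ 30·(63)⁻¹ ≡ 202 (mod 529). Smallest non-negative: 202.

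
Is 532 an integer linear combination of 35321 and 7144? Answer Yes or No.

gcd(35321, 7144): 35321 = 4·7144 + 6745; 7144 = 1·6745 + 399; 6745 = 16·399 + 361; 399 = 1·361 + 38; 361 = 9·38 + 19; 38 = 2·19 + 0 → 19
19 divides 532, so a solution exists.

Yes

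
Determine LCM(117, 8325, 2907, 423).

1642963725

lcm(117, 8325) = 117·8325/gcd = 974025/9 = 108225
lcm(108225, 2907) = 108225·2907/gcd = 314610075/9 = 34956675
lcm(34956675, 423) = 34956675·423/gcd = 14786673525/9 = 1642963725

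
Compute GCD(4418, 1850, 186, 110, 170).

gcd(4418, 1850): 4418 = 2·1850 + 718; 1850 = 2·718 + 414; 718 = 1·414 + 304; 414 = 1·304 + 110; 304 = 2·110 + 84; 110 = 1·84 + 26; 84 = 3·26 + 6; 26 = 4·6 + 2; 6 = 3·2 + 0 → 2
gcd(2, 186): 186 = 93·2 + 0 → 2
gcd(2, 110): 110 = 55·2 + 0 → 2
gcd(2, 170): 170 = 85·2 + 0 → 2

2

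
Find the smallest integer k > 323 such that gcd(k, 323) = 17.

323 = 17·19. Any k with gcd(k, 323) = 17 is a multiple of 17, say 17s, with s coprime to 19.
Need s > 323/17, so s ≥ 20. First s ≥ 20 with gcd(s, 19) = 1 is s = 20. Thus k = 17·20 = 340.

340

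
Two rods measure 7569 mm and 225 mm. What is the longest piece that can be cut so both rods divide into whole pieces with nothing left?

Euclid: 7569 = 33·225 + 144; 225 = 1·144 + 81; 144 = 1·81 + 63; 81 = 1·63 + 18; 63 = 3·18 + 9; 18 = 2·9 + 0. Last nonzero remainder: 9.

9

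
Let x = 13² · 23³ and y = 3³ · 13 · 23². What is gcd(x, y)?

min exponent per shared prime: 13 · 23² = 6877

6877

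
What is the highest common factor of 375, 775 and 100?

gcd(375, 775): 775 = 2·375 + 25; 375 = 15·25 + 0 → 25
gcd(25, 100): 100 = 4·25 + 0 → 25

25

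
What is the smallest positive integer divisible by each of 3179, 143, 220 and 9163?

40500460

3179 = 11 · 17²; 143 = 11 · 13; 220 = 2² · 5 · 11; 9163 = 7² · 11 · 17
lcm takes max exponent of each prime: 2² · 5 · 7² · 11 · 13 · 17² = 40500460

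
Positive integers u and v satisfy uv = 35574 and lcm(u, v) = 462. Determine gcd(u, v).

77

gcd·lcm = product, so gcd = 35574/462 = 77.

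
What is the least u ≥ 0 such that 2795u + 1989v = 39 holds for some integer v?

Euclid: 2795 = 1·1989 + 806; 1989 = 2·806 + 377; 806 = 2·377 + 52; 377 = 7·52 + 13; 52 = 4·13 + 0 → gcd = 13; 39 = 13·3.
Back-substitution yields 2795·(-37) + 1989·(52) = 13, so one solution is u = -37·3 = -111, v = 52·3 = 156.
Solutions in u differ by 1989/13 = 153; the one in [0, 153) is -111 mod 153 = 42.

42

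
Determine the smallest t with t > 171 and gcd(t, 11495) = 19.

228

11495 = 19·605. Any t with gcd(t, 11495) = 19 is a multiple of 19, say 19s, with s coprime to 605.
Need s > 171/19, so s ≥ 10. First s ≥ 10 with gcd(s, 605) = 1 is s = 12. Thus t = 19·12 = 228.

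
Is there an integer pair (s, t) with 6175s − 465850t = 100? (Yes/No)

gcd(6175, 465850): 465850 = 75·6175 + 2725; 6175 = 2·2725 + 725; 2725 = 3·725 + 550; 725 = 1·550 + 175; 550 = 3·175 + 25; 175 = 7·25 + 0 → 25
25 divides 100, so a solution exists.

Yes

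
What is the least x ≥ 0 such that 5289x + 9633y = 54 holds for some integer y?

1468

gcd(5289, 9633) = 3 (Euclid: 9633 = 1·5289 + 4344; 5289 = 1·4344 + 945; 4344 = 4·945 + 564; 945 = 1·564 + 381; 564 = 1·381 + 183; 381 = 2·183 + 15; 183 = 12·15 + 3; 15 = 5·3 + 0), and 3 | 54.
Extended Euclid: 5289·(-632) + 9633·(347) = 3. Scale by 18: x₀ = -11376.
General solution x = x₀ + 3211t; reducing mod 3211 gives x = 1468 (and y = -806).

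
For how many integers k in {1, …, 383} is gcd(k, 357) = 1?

207

357 = 3·7·17. Inclusion–exclusion on these primes:
383 − ⌊383/3⌋ − ⌊383/7⌋ − ⌊383/17⌋ + ⌊383/21⌋ + ⌊383/51⌋ + ⌊383/119⌋ − ⌊383/357⌋ = 207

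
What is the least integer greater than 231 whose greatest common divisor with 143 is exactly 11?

143 = 11·13. Any t with gcd(t, 143) = 11 is a multiple of 11, say 11s, with s coprime to 13.
Need s > 231/11, so s ≥ 22. First s ≥ 22 with gcd(s, 13) = 1 is s = 22. Thus t = 11·22 = 242.

242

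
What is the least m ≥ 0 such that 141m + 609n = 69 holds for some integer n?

48

Euclid: 609 = 4·141 + 45; 141 = 3·45 + 6; 45 = 7·6 + 3; 6 = 2·3 + 0 → gcd = 3; 69 = 3·23.
Back-substitution yields 141·(-95) + 609·(22) = 3, so one solution is m = -95·23 = -2185, n = 22·23 = 506.
Solutions in m differ by 609/3 = 203; the one in [0, 203) is -2185 mod 203 = 48.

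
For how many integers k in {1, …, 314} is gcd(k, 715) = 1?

211

715 = 5·11·13. Inclusion–exclusion on these primes:
314 − ⌊314/5⌋ − ⌊314/11⌋ − ⌊314/13⌋ + ⌊314/55⌋ + ⌊314/65⌋ + ⌊314/143⌋ − ⌊314/715⌋ = 211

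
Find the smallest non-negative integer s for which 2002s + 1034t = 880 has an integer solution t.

18

gcd(2002, 1034) = 22 (Euclid: 2002 = 1·1034 + 968; 1034 = 1·968 + 66; 968 = 14·66 + 44; 66 = 1·44 + 22; 44 = 2·22 + 0), and 22 | 880.
Extended Euclid: 2002·(-16) + 1034·(31) = 22. Scale by 40: s₀ = -640.
General solution s = s₀ + 47k; reducing mod 47 gives s = 18 (and t = -34).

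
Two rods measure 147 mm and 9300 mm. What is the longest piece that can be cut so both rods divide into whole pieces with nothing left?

Euclid: 9300 = 63·147 + 39; 147 = 3·39 + 30; 39 = 1·30 + 9; 30 = 3·9 + 3; 9 = 3·3 + 0. Last nonzero remainder: 3.

3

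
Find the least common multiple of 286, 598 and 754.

190762

lcm(286, 598) = 286·598/gcd = 171028/26 = 6578
lcm(6578, 754) = 6578·754/gcd = 4959812/26 = 190762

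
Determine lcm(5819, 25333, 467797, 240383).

541489789769929

5819 = 11 · 23²; 25333 = 7² · 11 · 47; 467797 = 11 · 23 · 43²; 240383 = 11 · 13 · 41²
lcm takes max exponent of each prime: 7² · 11 · 13 · 23² · 41² · 43² · 47 = 541489789769929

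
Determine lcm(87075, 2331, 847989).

236101337325

87075 = 3⁴ · 5² · 43; 2331 = 3² · 7 · 37; 847989 = 3⁴ · 19² · 29
lcm takes max exponent of each prime: 3⁴ · 5² · 7 · 19² · 29 · 37 · 43 = 236101337325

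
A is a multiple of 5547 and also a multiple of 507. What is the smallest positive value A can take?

937443

gcd first: 5547 = 10·507 + 477; 507 = 1·477 + 30; 477 = 15·30 + 27; 30 = 1·27 + 3; 27 = 9·3 + 0 → gcd = 3
lcm = 5547·507/gcd = 2812329/3 = 937443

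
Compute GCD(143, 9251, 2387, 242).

11

gcd(143, 9251): 9251 = 64·143 + 99; 143 = 1·99 + 44; 99 = 2·44 + 11; 44 = 4·11 + 0 → 11
gcd(11, 2387): 2387 = 217·11 + 0 → 11
gcd(11, 242): 242 = 22·11 + 0 → 11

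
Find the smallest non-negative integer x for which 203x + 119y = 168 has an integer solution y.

Euclid: 203 = 1·119 + 84; 119 = 1·84 + 35; 84 = 2·35 + 14; 35 = 2·14 + 7; 14 = 2·7 + 0 → gcd = 7; 168 = 7·24.
Back-substitution yields 203·(-7) + 119·(12) = 7, so one solution is x = -7·24 = -168, y = 12·24 = 288.
Solutions in x differ by 119/7 = 17; the one in [0, 17) is -168 mod 17 = 2.

2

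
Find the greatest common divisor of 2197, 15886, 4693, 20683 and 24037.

13

2197 = 13³; 15886 = 2 · 13² · 47; 4693 = 13 · 19²; 20683 = 13 · 37 · 43; 24037 = 13 · 43²
gcd takes min exponent of each prime: 13 = 13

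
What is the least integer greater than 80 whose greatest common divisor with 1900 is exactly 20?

gcd(k, 1900) = 20 forces 20 | k; write k = 20s. Then gcd(20s, 20·95) = 20·gcd(s, 95), so need gcd(s, 95) = 1.
20s > 80 gives s ≥ 5. The least s ≥ 5 coprime to 95 is 6, so k = 20·6 = 120.

120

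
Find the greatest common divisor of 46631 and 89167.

Euclid: 89167 = 1·46631 + 42536; 46631 = 1·42536 + 4095; 42536 = 10·4095 + 1586; 4095 = 2·1586 + 923; 1586 = 1·923 + 663; 923 = 1·663 + 260; 663 = 2·260 + 143; 260 = 1·143 + 117; 143 = 1·117 + 26; 117 = 4·26 + 13; 26 = 2·13 + 0. Last nonzero remainder: 13.

13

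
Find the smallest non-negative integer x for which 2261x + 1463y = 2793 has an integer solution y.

9

Reduce mod 1463: 2261x ≡ 2793 (mod 1463). With g = gcd(2261, 1463) = 133 dividing 2793, divide through: 17x ≡ 21 (mod 11).
Since gcd(17, 11) = 1, x ≡ 21·(17)⁻¹ ≡ 9 (mod 11). Smallest non-negative: 9.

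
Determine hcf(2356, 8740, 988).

76

gcd(2356, 8740): 8740 = 3·2356 + 1672; 2356 = 1·1672 + 684; 1672 = 2·684 + 304; 684 = 2·304 + 76; 304 = 4·76 + 0 → 76
gcd(76, 988): 988 = 13·76 + 0 → 76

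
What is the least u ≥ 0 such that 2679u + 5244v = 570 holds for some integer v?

10

Euclid: 5244 = 1·2679 + 2565; 2679 = 1·2565 + 114; 2565 = 22·114 + 57; 114 = 2·57 + 0 → gcd = 57; 570 = 57·10.
Back-substitution yields 2679·(-45) + 5244·(23) = 57, so one solution is u = -45·10 = -450, v = 23·10 = 230.
Solutions in u differ by 5244/57 = 92; the one in [0, 92) is -450 mod 92 = 10.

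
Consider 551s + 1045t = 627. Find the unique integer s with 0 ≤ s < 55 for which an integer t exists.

gcd(551, 1045) = 19 (Euclid: 1045 = 1·551 + 494; 551 = 1·494 + 57; 494 = 8·57 + 38; 57 = 1·38 + 19; 38 = 2·19 + 0), and 19 | 627.
Extended Euclid: 551·(19) + 1045·(-10) = 19. Scale by 33: s₀ = 627.
General solution s = s₀ + 55k; reducing mod 55 gives s = 22 (and t = -11).

22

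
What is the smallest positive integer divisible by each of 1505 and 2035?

1505 = 5 · 7 · 43; 2035 = 5 · 11 · 37
max exponents: 5 · 7 · 11 · 37 · 43 = 612535

612535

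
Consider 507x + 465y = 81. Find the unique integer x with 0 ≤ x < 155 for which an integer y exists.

Euclid: 507 = 1·465 + 42; 465 = 11·42 + 3; 42 = 14·3 + 0 → gcd = 3; 81 = 3·27.
Back-substitution yields 507·(-11) + 465·(12) = 3, so one solution is x = -11·27 = -297, y = 12·27 = 324.
Solutions in x differ by 465/3 = 155; the one in [0, 155) is -297 mod 155 = 13.

13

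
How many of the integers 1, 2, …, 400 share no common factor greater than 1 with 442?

Prime factors of 442: 2, 13, 17. Count integers ≤ 400 divisible by none of them.
By inclusion–exclusion: 400 − ⌊400/2⌋ − ⌊400/13⌋ − ⌊400/17⌋ + ⌊400/26⌋ + ⌊400/34⌋ + ⌊400/221⌋ − ⌊400/442⌋ = 174.

174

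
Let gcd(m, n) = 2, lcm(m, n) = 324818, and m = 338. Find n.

1922

m·n = gcd·lcm = 2·324818 = 649636, so n = 649636/338 = 1922.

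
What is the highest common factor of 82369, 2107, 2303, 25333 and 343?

49

82369 = 7² · 41²; 2107 = 7² · 43; 2303 = 7² · 47; 25333 = 7² · 11 · 47; 343 = 7³
gcd takes min exponent of each prime: 7² = 49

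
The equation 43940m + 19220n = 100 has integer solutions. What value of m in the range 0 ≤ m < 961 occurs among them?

Reduce mod 19220: 43940m ≡ 100 (mod 19220). With g = gcd(43940, 19220) = 20 dividing 100, divide through: 2197m ≡ 5 (mod 961).
Since gcd(2197, 961) = 1, m ≡ 5·(2197)⁻¹ ≡ 332 (mod 961). Smallest non-negative: 332.

332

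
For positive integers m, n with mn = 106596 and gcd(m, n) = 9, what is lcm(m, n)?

gcd·lcm = product, so lcm = 106596/9 = 11844.

11844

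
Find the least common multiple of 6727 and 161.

gcd first: 6727 = 41·161 + 126; 161 = 1·126 + 35; 126 = 3·35 + 21; 35 = 1·21 + 14; 21 = 1·14 + 7; 14 = 2·7 + 0 → gcd = 7
lcm = 6727·161/gcd = 1083047/7 = 154721

154721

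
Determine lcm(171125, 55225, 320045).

24196370136125

lcm(171125, 55225) = 171125·55225/gcd = 9450378125/25 = 378015125
lcm(378015125, 320045) = 378015125·320045/gcd = 120981850680625/5 = 24196370136125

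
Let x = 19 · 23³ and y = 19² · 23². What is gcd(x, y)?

min exponent per shared prime: 19 · 23² = 10051

10051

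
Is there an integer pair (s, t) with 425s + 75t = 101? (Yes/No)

By Bézout, 425s + 75t = 101 has integer solutions iff gcd(425, 75) | 101.
Euclid: 425 = 5·75 + 50; 75 = 1·50 + 25; 50 = 2·25 + 0. gcd = 25; 101 mod 25 = 1. No.

No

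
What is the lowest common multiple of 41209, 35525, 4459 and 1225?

93750475

lcm(41209, 35525) = 41209·35525/gcd = 1463949725/1421 = 1030225
lcm(1030225, 4459) = 1030225·4459/gcd = 4593773275/49 = 93750475
lcm(93750475, 1225) = 93750475·1225/gcd = 114844331875/1225 = 93750475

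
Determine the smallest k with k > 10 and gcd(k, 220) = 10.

220 = 10·22. Any k with gcd(k, 220) = 10 is a multiple of 10, say 10s, with s coprime to 22.
Need s > 10/10, so s ≥ 2. First s ≥ 2 with gcd(s, 22) = 1 is s = 3. Thus k = 10·3 = 30.

30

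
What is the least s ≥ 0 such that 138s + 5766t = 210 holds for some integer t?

gcd(138, 5766) = 6 (Euclid: 5766 = 41·138 + 108; 138 = 1·108 + 30; 108 = 3·30 + 18; 30 = 1·18 + 12; 18 = 1·12 + 6; 12 = 2·6 + 0), and 6 | 210.
Extended Euclid: 138·(-376) + 5766·(9) = 6. Scale by 35: s₀ = -13160.
General solution s = s₀ + 961k; reducing mod 961 gives s = 294 (and t = -7).

294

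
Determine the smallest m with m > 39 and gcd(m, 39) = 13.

39 = 13·3. Any m with gcd(m, 39) = 13 is a multiple of 13, say 13s, with s coprime to 3.
Need s > 39/13, so s ≥ 4. First s ≥ 4 with gcd(s, 3) = 1 is s = 4. Thus m = 13·4 = 52.

52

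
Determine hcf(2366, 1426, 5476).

gcd(2366, 1426): 2366 = 1·1426 + 940; 1426 = 1·940 + 486; 940 = 1·486 + 454; 486 = 1·454 + 32; 454 = 14·32 + 6; 32 = 5·6 + 2; 6 = 3·2 + 0 → 2
gcd(2, 5476): 5476 = 2738·2 + 0 → 2

2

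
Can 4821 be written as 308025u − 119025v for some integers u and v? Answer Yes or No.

No

gcd(308025, 119025): 308025 = 2·119025 + 69975; 119025 = 1·69975 + 49050; 69975 = 1·49050 + 20925; 49050 = 2·20925 + 7200; 20925 = 2·7200 + 6525; 7200 = 1·6525 + 675; 6525 = 9·675 + 450; 675 = 1·450 + 225; 450 = 2·225 + 0 → 225
225 does not divide 4821, so a solution does not exist.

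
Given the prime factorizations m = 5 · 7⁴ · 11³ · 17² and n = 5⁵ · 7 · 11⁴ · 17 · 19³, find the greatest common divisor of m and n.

791945

min exponent per shared prime: 5 · 7 · 11³ · 17 = 791945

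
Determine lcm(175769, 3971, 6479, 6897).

175769 = 11 · 19 · 29²; 3971 = 11 · 19²; 6479 = 11 · 19 · 31; 6897 = 3 · 11² · 19
lcm takes max exponent of each prime: 3 · 11² · 19² · 29² · 31 = 3416422053

3416422053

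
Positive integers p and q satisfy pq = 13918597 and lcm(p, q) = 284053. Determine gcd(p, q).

gcd·lcm = product, so gcd = 13918597/284053 = 49.

49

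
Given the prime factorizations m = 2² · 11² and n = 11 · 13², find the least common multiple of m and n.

max exponent per prime: 2² · 11² · 13² = 81796

81796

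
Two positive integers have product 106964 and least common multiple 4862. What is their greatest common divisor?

22

From gcd × lcm = mn: gcd = 106964 / 4862 = 22.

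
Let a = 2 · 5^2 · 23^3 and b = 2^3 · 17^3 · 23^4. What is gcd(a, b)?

24334

min exponent per shared prime: 2 · 23^3 = 24334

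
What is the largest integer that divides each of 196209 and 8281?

169

Euclid: 196209 = 23·8281 + 5746; 8281 = 1·5746 + 2535; 5746 = 2·2535 + 676; 2535 = 3·676 + 507; 676 = 1·507 + 169; 507 = 3·169 + 0. Last nonzero remainder: 169.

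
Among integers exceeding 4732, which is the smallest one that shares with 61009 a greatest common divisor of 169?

Multiples of 169 above 4732: 169·29, 169·30, … . Need the cofactor coprime to 61009/169 = 361.
Checking s = 29, 30, … the first with gcd(s, 361) = 1 is s = 29, giving 4901.

4901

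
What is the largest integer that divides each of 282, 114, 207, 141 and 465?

3

gcd(282, 114): 282 = 2·114 + 54; 114 = 2·54 + 6; 54 = 9·6 + 0 → 6
gcd(6, 207): 207 = 34·6 + 3; 6 = 2·3 + 0 → 3
gcd(3, 141): 141 = 47·3 + 0 → 3
gcd(3, 465): 465 = 155·3 + 0 → 3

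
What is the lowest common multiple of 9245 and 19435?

35935315

gcd first: 19435 = 2·9245 + 945; 9245 = 9·945 + 740; 945 = 1·740 + 205; 740 = 3·205 + 125; 205 = 1·125 + 80; 125 = 1·80 + 45; 80 = 1·45 + 35; 45 = 1·35 + 10; 35 = 3·10 + 5; 10 = 2·5 + 0 → gcd = 5
lcm = 9245·19435/gcd = 179676575/5 = 35935315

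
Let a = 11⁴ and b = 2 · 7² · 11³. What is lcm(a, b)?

max exponent per prime: 2 · 7² · 11⁴ = 1434818

1434818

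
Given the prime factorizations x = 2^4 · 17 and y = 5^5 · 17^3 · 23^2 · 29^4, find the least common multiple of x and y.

max exponent per prime: 2^4 · 5^5 · 17^3 · 23^2 · 29^4 = 91910352576850000

91910352576850000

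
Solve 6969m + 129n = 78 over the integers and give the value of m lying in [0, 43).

26

Euclid: 6969 = 54·129 + 3; 129 = 43·3 + 0 → gcd = 3; 78 = 3·26.
Back-substitution yields 6969·(1) + 129·(-54) = 3, so one solution is m = 1·26 = 26, n = -54·26 = -1404.
Solutions in m differ by 129/3 = 43; the one in [0, 43) is 26 mod 43 = 26.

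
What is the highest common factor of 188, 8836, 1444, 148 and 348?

188 = 2² · 47; 8836 = 2² · 47²; 1444 = 2² · 19²; 148 = 2² · 37; 348 = 2² · 3 · 29
gcd takes min exponent of each prime: 2² = 4

4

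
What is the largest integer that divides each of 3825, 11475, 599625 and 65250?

225

gcd(3825, 11475): 11475 = 3·3825 + 0 → 3825
gcd(3825, 599625): 599625 = 156·3825 + 2925; 3825 = 1·2925 + 900; 2925 = 3·900 + 225; 900 = 4·225 + 0 → 225
gcd(225, 65250): 65250 = 290·225 + 0 → 225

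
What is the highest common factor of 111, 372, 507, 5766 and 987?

3

gcd(111, 372): 372 = 3·111 + 39; 111 = 2·39 + 33; 39 = 1·33 + 6; 33 = 5·6 + 3; 6 = 2·3 + 0 → 3
gcd(3, 507): 507 = 169·3 + 0 → 3
gcd(3, 5766): 5766 = 1922·3 + 0 → 3
gcd(3, 987): 987 = 329·3 + 0 → 3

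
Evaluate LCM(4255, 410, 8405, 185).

4255 = 5 · 23 · 37; 410 = 2 · 5 · 41; 8405 = 5 · 41²; 185 = 5 · 37
lcm takes max exponent of each prime: 2 · 5 · 23 · 37 · 41² = 14305310

14305310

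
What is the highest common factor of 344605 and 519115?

5

Euclid: 519115 = 1·344605 + 174510; 344605 = 1·174510 + 170095; 174510 = 1·170095 + 4415; 170095 = 38·4415 + 2325; 4415 = 1·2325 + 2090; 2325 = 1·2090 + 235; 2090 = 8·235 + 210; 235 = 1·210 + 25; 210 = 8·25 + 10; 25 = 2·10 + 5; 10 = 2·5 + 0. Last nonzero remainder: 5.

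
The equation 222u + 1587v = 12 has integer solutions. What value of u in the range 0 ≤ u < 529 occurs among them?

286

gcd(222, 1587) = 3 (Euclid: 1587 = 7·222 + 33; 222 = 6·33 + 24; 33 = 1·24 + 9; 24 = 2·9 + 6; 9 = 1·6 + 3; 6 = 2·3 + 0), and 3 | 12.
Extended Euclid: 222·(-193) + 1587·(27) = 3. Scale by 4: u₀ = -772.
General solution u = u₀ + 529t; reducing mod 529 gives u = 286 (and v = -40).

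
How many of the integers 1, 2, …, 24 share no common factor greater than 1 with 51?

51 = 3·17. Inclusion–exclusion on these primes:
24 − ⌊24/3⌋ − ⌊24/17⌋ + ⌊24/51⌋ = 15

15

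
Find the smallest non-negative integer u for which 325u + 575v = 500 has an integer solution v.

21

Euclid: 575 = 1·325 + 250; 325 = 1·250 + 75; 250 = 3·75 + 25; 75 = 3·25 + 0 → gcd = 25; 500 = 25·20.
Back-substitution yields 325·(-7) + 575·(4) = 25, so one solution is u = -7·20 = -140, v = 4·20 = 80.
Solutions in u differ by 575/25 = 23; the one in [0, 23) is -140 mod 23 = 21.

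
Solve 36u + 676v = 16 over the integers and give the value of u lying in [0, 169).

38

gcd(36, 676) = 4 (Euclid: 676 = 18·36 + 28; 36 = 1·28 + 8; 28 = 3·8 + 4; 8 = 2·4 + 0), and 4 | 16.
Extended Euclid: 36·(-75) + 676·(4) = 4. Scale by 4: u₀ = -300.
General solution u = u₀ + 169t; reducing mod 169 gives u = 38 (and v = -2).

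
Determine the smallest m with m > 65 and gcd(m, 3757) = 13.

78

3757 = 13·289. Any m with gcd(m, 3757) = 13 is a multiple of 13, say 13s, with s coprime to 289.
Need s > 65/13, so s ≥ 6. First s ≥ 6 with gcd(s, 289) = 1 is s = 6. Thus m = 13·6 = 78.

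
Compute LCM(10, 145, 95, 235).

258970

10 = 2 · 5; 145 = 5 · 29; 95 = 5 · 19; 235 = 5 · 47
lcm takes max exponent of each prime: 2 · 5 · 19 · 29 · 47 = 258970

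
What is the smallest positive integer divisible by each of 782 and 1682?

gcd first: 1682 = 2·782 + 118; 782 = 6·118 + 74; 118 = 1·74 + 44; 74 = 1·44 + 30; 44 = 1·30 + 14; 30 = 2·14 + 2; 14 = 7·2 + 0 → gcd = 2
lcm = 782·1682/gcd = 1315324/2 = 657662

657662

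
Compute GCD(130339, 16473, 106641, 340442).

289

gcd(130339, 16473): 130339 = 7·16473 + 15028; 16473 = 1·15028 + 1445; 15028 = 10·1445 + 578; 1445 = 2·578 + 289; 578 = 2·289 + 0 → 289
gcd(289, 106641): 106641 = 369·289 + 0 → 289
gcd(289, 340442): 340442 = 1178·289 + 0 → 289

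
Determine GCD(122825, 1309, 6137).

17

gcd(122825, 1309): 122825 = 93·1309 + 1088; 1309 = 1·1088 + 221; 1088 = 4·221 + 204; 221 = 1·204 + 17; 204 = 12·17 + 0 → 17
gcd(17, 6137): 6137 = 361·17 + 0 → 17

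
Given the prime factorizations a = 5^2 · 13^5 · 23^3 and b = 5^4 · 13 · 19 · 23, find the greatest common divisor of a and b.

7475

min exponent per shared prime: 5^2 · 13 · 23 = 7475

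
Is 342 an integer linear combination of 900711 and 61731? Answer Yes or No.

Yes

gcd(900711, 61731): 900711 = 14·61731 + 36477; 61731 = 1·36477 + 25254; 36477 = 1·25254 + 11223; 25254 = 2·11223 + 2808; 11223 = 3·2808 + 2799; 2808 = 1·2799 + 9; 2799 = 311·9 + 0 → 9
9 divides 342, so a solution exists.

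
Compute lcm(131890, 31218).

gcd first: 131890 = 4·31218 + 7018; 31218 = 4·7018 + 3146; 7018 = 2·3146 + 726; 3146 = 4·726 + 242; 726 = 3·242 + 0 → gcd = 242
lcm = 131890·31218/gcd = 4117342020/242 = 17013810

17013810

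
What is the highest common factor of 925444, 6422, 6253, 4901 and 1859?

169

gcd(925444, 6422): 925444 = 144·6422 + 676; 6422 = 9·676 + 338; 676 = 2·338 + 0 → 338
gcd(338, 6253): 6253 = 18·338 + 169; 338 = 2·169 + 0 → 169
gcd(169, 4901): 4901 = 29·169 + 0 → 169
gcd(169, 1859): 1859 = 11·169 + 0 → 169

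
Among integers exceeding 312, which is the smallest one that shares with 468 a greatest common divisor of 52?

364

468 = 52·9. Any m with gcd(m, 468) = 52 is a multiple of 52, say 52s, with s coprime to 9.
Need s > 312/52, so s ≥ 7. First s ≥ 7 with gcd(s, 9) = 1 is s = 7. Thus m = 52·7 = 364.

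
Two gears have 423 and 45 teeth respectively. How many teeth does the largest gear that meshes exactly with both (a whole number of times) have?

9

Euclid: 423 = 9·45 + 18; 45 = 2·18 + 9; 18 = 2·9 + 0. Last nonzero remainder: 9.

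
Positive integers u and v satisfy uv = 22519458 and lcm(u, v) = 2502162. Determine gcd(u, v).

9

From gcd × lcm = uv: gcd = 22519458 / 2502162 = 9.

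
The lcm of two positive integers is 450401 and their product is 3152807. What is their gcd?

gcd·lcm = product, so gcd = 3152807/450401 = 7.

7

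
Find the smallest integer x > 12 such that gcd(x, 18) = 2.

14

Multiples of 2 above 12: 2·7, 2·8, … . Need the cofactor coprime to 18/2 = 9.
Checking s = 7, 8, … the first with gcd(s, 9) = 1 is s = 7, giving 14.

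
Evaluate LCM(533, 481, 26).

39442

533 = 13 · 41; 481 = 13 · 37; 26 = 2 · 13
lcm takes max exponent of each prime: 2 · 13 · 37 · 41 = 39442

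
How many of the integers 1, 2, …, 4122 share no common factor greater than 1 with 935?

935 = 5·11·17. Inclusion–exclusion on these primes:
4122 − ⌊4122/5⌋ − ⌊4122/11⌋ − ⌊4122/17⌋ + ⌊4122/55⌋ + ⌊4122/85⌋ + ⌊4122/187⌋ − ⌊4122/935⌋ = 2822

2822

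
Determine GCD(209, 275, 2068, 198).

gcd(209, 275): 275 = 1·209 + 66; 209 = 3·66 + 11; 66 = 6·11 + 0 → 11
gcd(11, 2068): 2068 = 188·11 + 0 → 11
gcd(11, 198): 198 = 18·11 + 0 → 11

11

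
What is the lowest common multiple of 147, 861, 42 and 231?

147 = 3 · 7²; 861 = 3 · 7 · 41; 42 = 2 · 3 · 7; 231 = 3 · 7 · 11
lcm takes max exponent of each prime: 2 · 3 · 7² · 11 · 41 = 132594

132594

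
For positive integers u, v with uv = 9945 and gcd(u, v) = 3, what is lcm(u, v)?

3315

Since gcd(u,v)·lcm(u,v) = uv, lcm = 9945/3 = 3315.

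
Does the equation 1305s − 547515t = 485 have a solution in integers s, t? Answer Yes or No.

No

By Bézout, 1305s − 547515t = 485 has integer solutions iff gcd(1305, 547515) | 485.
Euclid: 547515 = 419·1305 + 720; 1305 = 1·720 + 585; 720 = 1·585 + 135; 585 = 4·135 + 45; 135 = 3·45 + 0. gcd = 45; 485 mod 45 = 35. No.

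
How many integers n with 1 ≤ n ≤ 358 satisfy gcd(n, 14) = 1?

153

14 = 2·7. Inclusion–exclusion on these primes:
358 − ⌊358/2⌋ − ⌊358/7⌋ + ⌊358/14⌋ = 153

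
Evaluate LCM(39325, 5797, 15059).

28371532475

39325 = 5² · 11² · 13; 5797 = 11 · 17 · 31; 15059 = 11 · 37²
lcm takes max exponent of each prime: 5² · 11² · 13 · 17 · 31 · 37² = 28371532475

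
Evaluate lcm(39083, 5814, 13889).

30250242

lcm(39083, 5814) = 39083·5814/gcd = 227228562/323 = 703494
lcm(703494, 13889) = 703494·13889/gcd = 9770828166/323 = 30250242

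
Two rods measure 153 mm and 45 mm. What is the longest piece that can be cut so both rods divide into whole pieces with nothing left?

9

153 = 3² · 17
45 = 3² · 5
Common: 3² = 9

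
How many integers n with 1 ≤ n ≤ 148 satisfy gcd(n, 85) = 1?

112

Prime factors of 85: 5, 17. Count integers ≤ 148 divisible by none of them.
By inclusion–exclusion: 148 − ⌊148/5⌋ − ⌊148/17⌋ + ⌊148/85⌋ = 112.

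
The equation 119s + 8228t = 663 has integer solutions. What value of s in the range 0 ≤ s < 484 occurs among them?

gcd(119, 8228) = 17 (Euclid: 8228 = 69·119 + 17; 119 = 7·17 + 0), and 17 | 663.
Extended Euclid: 119·(-69) + 8228·(1) = 17. Scale by 39: s₀ = -2691.
General solution s = s₀ + 484k; reducing mod 484 gives s = 213 (and t = -3).

213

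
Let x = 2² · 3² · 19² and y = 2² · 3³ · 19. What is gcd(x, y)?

min exponent per shared prime: 2² · 3² · 19 = 684

684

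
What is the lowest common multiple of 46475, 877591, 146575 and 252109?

46475 = 5² · 11 · 13²; 877591 = 11 · 13 · 17 · 19²; 146575 = 5² · 11 · 13 · 41; 252109 = 11 · 13 · 41 · 43
lcm takes max exponent of each prime: 5² · 11 · 13² · 17 · 19² · 41 · 43 = 502837703225

502837703225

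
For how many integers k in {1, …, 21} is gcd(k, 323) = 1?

Prime factors of 323: 17, 19. Count integers ≤ 21 divisible by none of them.
By inclusion–exclusion: 21 − ⌊21/17⌋ − ⌊21/19⌋ + ⌊21/323⌋ = 19.

19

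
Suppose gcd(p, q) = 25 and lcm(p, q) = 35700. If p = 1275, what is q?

p·q = gcd·lcm = 25·35700 = 892500, so q = 892500/1275 = 700.

700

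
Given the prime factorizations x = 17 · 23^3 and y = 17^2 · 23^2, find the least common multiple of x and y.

3516263

max exponent per prime: 17^2 · 23^3 = 3516263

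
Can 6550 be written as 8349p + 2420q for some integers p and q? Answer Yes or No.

By Bézout, 8349p + 2420q = 6550 has integer solutions iff gcd(8349, 2420) | 6550.
Euclid: 8349 = 3·2420 + 1089; 2420 = 2·1089 + 242; 1089 = 4·242 + 121; 242 = 2·121 + 0. gcd = 121; 6550 mod 121 = 16. No.

No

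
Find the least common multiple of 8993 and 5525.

gcd first: 8993 = 1·5525 + 3468; 5525 = 1·3468 + 2057; 3468 = 1·2057 + 1411; 2057 = 1·1411 + 646; 1411 = 2·646 + 119; 646 = 5·119 + 51; 119 = 2·51 + 17; 51 = 3·17 + 0 → gcd = 17
lcm = 8993·5525/gcd = 49686325/17 = 2922725

2922725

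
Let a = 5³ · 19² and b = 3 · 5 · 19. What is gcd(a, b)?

min exponent per shared prime: 5 · 19 = 95

95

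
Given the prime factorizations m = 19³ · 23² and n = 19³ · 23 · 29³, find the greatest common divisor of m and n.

min exponent per shared prime: 19³ · 23 = 157757

157757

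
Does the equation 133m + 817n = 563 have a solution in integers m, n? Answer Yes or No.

By Bézout, 133m + 817n = 563 has integer solutions iff gcd(133, 817) | 563.
Euclid: 817 = 6·133 + 19; 133 = 7·19 + 0. gcd = 19; 563 mod 19 = 12. No.

No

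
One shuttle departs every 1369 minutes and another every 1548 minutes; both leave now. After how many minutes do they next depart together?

1369 = 37²; 1548 = 2² · 3² · 43
max exponents: 2² · 3² · 37² · 43 = 2119212

2119212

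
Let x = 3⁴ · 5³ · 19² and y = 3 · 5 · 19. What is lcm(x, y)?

max exponent per prime: 3⁴ · 5³ · 19² = 3655125

3655125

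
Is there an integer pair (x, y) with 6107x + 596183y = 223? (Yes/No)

Yes

gcd(6107, 596183): 596183 = 97·6107 + 3804; 6107 = 1·3804 + 2303; 3804 = 1·2303 + 1501; 2303 = 1·1501 + 802; 1501 = 1·802 + 699; 802 = 1·699 + 103; 699 = 6·103 + 81; 103 = 1·81 + 22; 81 = 3·22 + 15; 22 = 1·15 + 7; 15 = 2·7 + 1; 7 = 7·1 + 0 → 1
1 divides 223, so a solution exists.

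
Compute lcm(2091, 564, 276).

lcm(2091, 564) = 2091·564/gcd = 1179324/3 = 393108
lcm(393108, 276) = 393108·276/gcd = 108497808/12 = 9041484

9041484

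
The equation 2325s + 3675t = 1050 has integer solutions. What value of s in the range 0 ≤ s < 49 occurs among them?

Reduce mod 3675: 2325s ≡ 1050 (mod 3675). With g = gcd(2325, 3675) = 75 dividing 1050, divide through: 31s ≡ 14 (mod 49).
Since gcd(31, 49) = 1, s ≡ 14·(31)⁻¹ ≡ 21 (mod 49). Smallest non-negative: 21.

21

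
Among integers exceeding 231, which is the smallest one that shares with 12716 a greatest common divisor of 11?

253

Multiples of 11 above 231: 11·22, 11·23, … . Need the cofactor coprime to 12716/11 = 1156.
Checking s = 22, 23, … the first with gcd(s, 1156) = 1 is s = 23, giving 253.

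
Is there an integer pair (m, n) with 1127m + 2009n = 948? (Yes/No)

No

By Bézout, 1127m + 2009n = 948 has integer solutions iff gcd(1127, 2009) | 948.
Euclid: 2009 = 1·1127 + 882; 1127 = 1·882 + 245; 882 = 3·245 + 147; 245 = 1·147 + 98; 147 = 1·98 + 49; 98 = 2·49 + 0. gcd = 49; 948 mod 49 = 17. No.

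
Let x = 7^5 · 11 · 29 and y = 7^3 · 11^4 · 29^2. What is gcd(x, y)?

min exponent per shared prime: 7^3 · 11 · 29 = 109417

109417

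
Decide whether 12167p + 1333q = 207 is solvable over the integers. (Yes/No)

Yes

gcd(12167, 1333): 12167 = 9·1333 + 170; 1333 = 7·170 + 143; 170 = 1·143 + 27; 143 = 5·27 + 8; 27 = 3·8 + 3; 8 = 2·3 + 2; 3 = 1·2 + 1; 2 = 2·1 + 0 → 1
1 divides 207, so a solution exists.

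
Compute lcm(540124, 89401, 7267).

540124 = 2² · 13² · 17 · 47; 89401 = 13² · 23²; 7267 = 13² · 43
lcm takes max exponent of each prime: 2² · 13² · 17 · 23² · 43 · 47 = 12286200628

12286200628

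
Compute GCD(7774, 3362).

7774 = 2 · 13² · 23
3362 = 2 · 41²
Common: 2 = 2

2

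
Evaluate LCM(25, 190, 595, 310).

3504550

lcm(25, 190) = 25·190/gcd = 4750/5 = 950
lcm(950, 595) = 950·595/gcd = 565250/5 = 113050
lcm(113050, 310) = 113050·310/gcd = 35045500/10 = 3504550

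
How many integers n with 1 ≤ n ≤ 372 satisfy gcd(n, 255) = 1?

187

255 = 3·5·17. Inclusion–exclusion on these primes:
372 − ⌊372/3⌋ − ⌊372/5⌋ − ⌊372/17⌋ + ⌊372/15⌋ + ⌊372/51⌋ + ⌊372/85⌋ − ⌊372/255⌋ = 187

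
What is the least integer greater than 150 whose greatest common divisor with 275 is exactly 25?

Multiples of 25 above 150: 25·7, 25·8, … . Need the cofactor coprime to 275/25 = 11.
Checking s = 7, 8, … the first with gcd(s, 11) = 1 is s = 7, giving 175.

175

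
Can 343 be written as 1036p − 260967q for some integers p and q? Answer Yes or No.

Yes

By Bézout, 1036p − 260967q = 343 has integer solutions iff gcd(1036, 260967) | 343.
Euclid: 260967 = 251·1036 + 931; 1036 = 1·931 + 105; 931 = 8·105 + 91; 105 = 1·91 + 14; 91 = 6·14 + 7; 14 = 2·7 + 0. gcd = 7; 343 mod 7 = 0. Yes.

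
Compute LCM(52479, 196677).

gcd first: 196677 = 3·52479 + 39240; 52479 = 1·39240 + 13239; 39240 = 2·13239 + 12762; 13239 = 1·12762 + 477; 12762 = 26·477 + 360; 477 = 1·360 + 117; 360 = 3·117 + 9; 117 = 13·9 + 0 → gcd = 9
lcm = 52479·196677/gcd = 10321412283/9 = 1146823587

1146823587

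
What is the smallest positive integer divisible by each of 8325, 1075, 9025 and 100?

8325 = 3² · 5² · 37; 1075 = 5² · 43; 9025 = 5² · 19²; 100 = 2² · 5²
lcm takes max exponent of each prime: 2² · 3² · 5² · 19² · 37 · 43 = 516915900

516915900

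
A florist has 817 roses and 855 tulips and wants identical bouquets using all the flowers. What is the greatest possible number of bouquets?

19

817 = 19 · 43
855 = 3² · 5 · 19
Common: 19 = 19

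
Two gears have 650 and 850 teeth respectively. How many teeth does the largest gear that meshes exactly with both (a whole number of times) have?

Euclid: 850 = 1·650 + 200; 650 = 3·200 + 50; 200 = 4·50 + 0. Last nonzero remainder: 50.

50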